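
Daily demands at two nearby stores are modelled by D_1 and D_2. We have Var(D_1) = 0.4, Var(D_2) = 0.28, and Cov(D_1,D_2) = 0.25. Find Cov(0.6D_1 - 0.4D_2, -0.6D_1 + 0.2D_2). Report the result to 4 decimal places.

Cov(0.6D_1 - 0.4D_2, -0.6D_1 + 0.2D_2) = (0.6)(-0.6)Var(D_1) + (-0.4)(0.2)Var(D_2) + [(0.6)(0.2) + (-0.4)(-0.6)]Cov(D_1,D_2)
= -0.36·0.4 + -0.08·0.28 + 0.36·0.25 = -0.0764

-0.0764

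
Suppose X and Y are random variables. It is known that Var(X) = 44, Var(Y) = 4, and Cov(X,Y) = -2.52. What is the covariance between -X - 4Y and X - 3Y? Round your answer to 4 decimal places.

Cov(-X - 4Y, X - 3Y) = (-1)(1)Var(X) + (-4)(-3)Var(Y) + [(-1)(-3) + (-4)(1)]Cov(X,Y)
= -1·44 + 12·4 + -1·-2.52 = 6.52

6.5200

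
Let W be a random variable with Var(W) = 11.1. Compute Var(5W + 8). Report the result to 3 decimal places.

Var(5W + 8) = (5)²·Var(W) = 25·11.1 = 277.5

277.500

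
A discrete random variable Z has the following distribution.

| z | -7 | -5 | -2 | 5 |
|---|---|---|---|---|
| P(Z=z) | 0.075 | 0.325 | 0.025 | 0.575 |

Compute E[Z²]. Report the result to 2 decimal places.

26.28

E[Z²] = (-7)²(0.075) + (-5)²(0.325) + (-2)²(0.025) + (5)²(0.575) = 26.275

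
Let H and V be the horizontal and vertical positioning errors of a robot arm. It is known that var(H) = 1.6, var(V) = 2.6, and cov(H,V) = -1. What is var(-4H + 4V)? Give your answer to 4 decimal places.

99.2000

var(-4H + 4V) = (-4)²·var(H) + (4)²·var(V) + 2·(-4)·(4)·cov(H,V)
= 16·1.6 + 16·2.6 + -32·-1 = 99.2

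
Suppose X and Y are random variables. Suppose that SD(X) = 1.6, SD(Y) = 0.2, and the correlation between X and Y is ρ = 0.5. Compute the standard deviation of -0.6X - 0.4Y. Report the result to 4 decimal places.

Var(X) = (1.6)² = 2.56;  Var(Y) = (0.2)² = 0.04
Cov(X,Y) = ρ·SD(X)·SD(Y) = 0.5·1.6·0.2 = 0.16
Var(-0.6X - 0.4Y) = (-0.6)²·Var(X) + (-0.4)²·Var(Y) + 2·(-0.6)·(-0.4)·Cov(X,Y)
= 0.36·2.56 + 0.16·0.04 + 0.48·0.16 = 1.0048
SD(-0.6X - 0.4Y) = √1.0048 ≈ 1.0024

1.0024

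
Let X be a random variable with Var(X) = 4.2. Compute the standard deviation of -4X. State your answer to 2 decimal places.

8.20

Var(-4X) = (-4)²·4.2 = 67.2
sd(-4X) = √67.2 ≈ 8.20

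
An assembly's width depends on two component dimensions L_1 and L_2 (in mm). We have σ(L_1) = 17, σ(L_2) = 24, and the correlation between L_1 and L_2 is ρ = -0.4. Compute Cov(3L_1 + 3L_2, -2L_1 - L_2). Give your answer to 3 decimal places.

V(L_1) = (17)² = 289;  V(L_2) = (24)² = 576
Cov(L_1,L_2) = ρ·σ(L_1)·σ(L_2) = -0.4·17·24 = -163.2
Cov(3L_1 + 3L_2, -2L_1 - L_2) = (3)(-2)V(L_1) + (3)(-1)V(L_2) + [(3)(-1) + (3)(-2)]Cov(L_1,L_2)
= -6·289 + -3·576 + -9·-163.2 = -1993.2

-1993.200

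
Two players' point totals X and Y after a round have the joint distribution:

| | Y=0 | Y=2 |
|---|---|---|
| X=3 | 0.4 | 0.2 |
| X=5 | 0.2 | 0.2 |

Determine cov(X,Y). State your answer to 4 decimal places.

0.1600

E[X] = 3.8,  E[Y] = 0.8
E[XY] = 3.2
cov(X,Y) = E[XY] − E[X]E[Y] = 3.2 − (3.8)(0.8) = 0.16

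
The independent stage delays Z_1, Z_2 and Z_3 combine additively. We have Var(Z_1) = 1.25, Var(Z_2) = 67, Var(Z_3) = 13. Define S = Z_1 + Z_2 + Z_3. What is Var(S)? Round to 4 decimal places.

81.2500

By independence, Var(S) = (1)²Var(Z_1) + (1)²Var(Z_2) + (1)²Var(Z_3)
= (1)²·1.25 + (1)²·67 + (1)²·13 = 81.25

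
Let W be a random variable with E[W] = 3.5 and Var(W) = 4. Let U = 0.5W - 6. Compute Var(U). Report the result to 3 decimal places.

Var(0.5W - 6) = (0.5)²·Var(W) = 0.25·4 = 1

1.000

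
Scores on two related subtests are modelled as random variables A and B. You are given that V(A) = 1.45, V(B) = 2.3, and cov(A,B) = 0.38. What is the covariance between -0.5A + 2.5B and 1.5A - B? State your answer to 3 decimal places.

-5.223

cov(-0.5A + 2.5B, 1.5A - B) = (-0.5)(1.5)V(A) + (2.5)(-1)V(B) + [(-0.5)(-1) + (2.5)(1.5)]cov(A,B)
= -0.75·1.45 + -2.5·2.3 + 4.25·0.38 = -5.2225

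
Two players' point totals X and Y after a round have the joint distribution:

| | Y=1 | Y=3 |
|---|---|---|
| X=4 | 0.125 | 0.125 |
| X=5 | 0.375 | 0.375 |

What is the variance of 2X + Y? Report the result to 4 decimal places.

1.7500

E[X] = 4.75,  E[Y] = 2,  E[XY] = 9.5
V(X) = 22.75 − (4.75)² = 0.1875;  V(Y) = 5 − (2)² = 1
Cov(X,Y) = 9.5 − (4.75)(2) = 0
V(2X + Y) = (2)²·0.1875 + (1)²·1 + 2·(2)·(1)·0 = 1.75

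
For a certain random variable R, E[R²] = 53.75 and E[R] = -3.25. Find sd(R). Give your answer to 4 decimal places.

var(R) = 53.75 − (-3.25)² = 43.1875
sd(R) = √43.1875 ≈ 6.5717

6.5717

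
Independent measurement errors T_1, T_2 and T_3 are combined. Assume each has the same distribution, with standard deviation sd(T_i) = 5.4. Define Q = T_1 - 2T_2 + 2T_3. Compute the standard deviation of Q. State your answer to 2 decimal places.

Var(T_i) = (5.4)² = 29.16
By independence, Var(Q) = (1)²Var(T_1) + (-2)²Var(T_2) + (2)²Var(T_3)
= (1)²·29.16 + (-2)²·29.16 + (2)²·29.16 = 262.44
sd(Q) = √262.44 ≈ 16.20

16.20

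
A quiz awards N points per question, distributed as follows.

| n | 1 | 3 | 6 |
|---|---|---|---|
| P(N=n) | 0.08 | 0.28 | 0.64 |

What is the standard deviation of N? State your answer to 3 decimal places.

E[N] = (1)(0.08) + (3)(0.28) + (6)(0.64) = 4.76
E[N²] = (1)²(0.08) + (3)²(0.28) + (6)²(0.64) = 25.64
V(N) = E[N²] − (E[N])² = 25.64 − (4.76)² = 2.9824
SD(N) = √2.9824 ≈ 1.727

1.727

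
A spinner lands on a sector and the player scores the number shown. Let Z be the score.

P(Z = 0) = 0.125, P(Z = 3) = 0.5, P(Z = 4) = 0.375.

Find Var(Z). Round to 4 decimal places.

1.5000

E[Z] = (0)(0.125) + (3)(0.5) + (4)(0.375) = 3
E[Z²] = (0)²(0.125) + (3)²(0.5) + (4)²(0.375) = 10.5
Var(Z) = E[Z²] − (E[Z])² = 10.5 − (3)² = 1.5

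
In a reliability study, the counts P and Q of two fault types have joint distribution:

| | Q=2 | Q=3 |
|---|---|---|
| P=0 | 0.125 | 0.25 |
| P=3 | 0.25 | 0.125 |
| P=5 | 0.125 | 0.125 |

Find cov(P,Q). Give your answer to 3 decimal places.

E[P] = 2.375,  E[Q] = 2.5
E[PQ] = 5.75
cov(P,Q) = E[PQ] − E[P]E[Q] = 5.75 − (2.375)(2.5) = -0.1875

-0.188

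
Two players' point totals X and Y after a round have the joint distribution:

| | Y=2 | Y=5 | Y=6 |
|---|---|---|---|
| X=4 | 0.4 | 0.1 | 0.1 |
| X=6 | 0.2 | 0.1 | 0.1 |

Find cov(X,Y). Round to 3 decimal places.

0.280

E[X] = 4.8,  E[Y] = 3.4
E[XY] = 16.6
cov(X,Y) = E[XY] − E[X]E[Y] = 16.6 − (4.8)(3.4) = 0.28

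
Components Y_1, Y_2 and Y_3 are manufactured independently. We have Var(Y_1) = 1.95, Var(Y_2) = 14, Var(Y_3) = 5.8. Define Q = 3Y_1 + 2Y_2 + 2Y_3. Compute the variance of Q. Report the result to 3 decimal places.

By independence, Var(Q) = (3)²Var(Y_1) + (2)²Var(Y_2) + (2)²Var(Y_3)
= (3)²·1.95 + (2)²·14 + (2)²·5.8 = 96.75

96.750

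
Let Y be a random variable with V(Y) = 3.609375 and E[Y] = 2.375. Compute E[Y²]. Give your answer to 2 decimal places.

9.25

E[Y²] = V(Y) + (E[Y])² = 3.609375 + (2.375)² = 9.25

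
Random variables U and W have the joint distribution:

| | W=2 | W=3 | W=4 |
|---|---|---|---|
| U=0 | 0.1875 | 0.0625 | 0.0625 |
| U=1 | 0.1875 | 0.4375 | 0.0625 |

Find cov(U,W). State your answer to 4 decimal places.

E[U] = 0.6875,  E[W] = 2.75
E[UW] = 1.9375
cov(U,W) = E[UW] − E[U]E[W] = 1.9375 − (0.6875)(2.75) = 0.046875

0.0469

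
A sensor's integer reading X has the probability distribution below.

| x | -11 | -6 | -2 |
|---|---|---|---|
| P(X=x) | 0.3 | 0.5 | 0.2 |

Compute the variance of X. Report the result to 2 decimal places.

10.21

E[X] = (-11)(0.3) + (-6)(0.5) + (-2)(0.2) = -6.7
E[X²] = (-11)²(0.3) + (-6)²(0.5) + (-2)²(0.2) = 55.1
var(X) = E[X²] − (E[X])² = 55.1 − (-6.7)² = 10.21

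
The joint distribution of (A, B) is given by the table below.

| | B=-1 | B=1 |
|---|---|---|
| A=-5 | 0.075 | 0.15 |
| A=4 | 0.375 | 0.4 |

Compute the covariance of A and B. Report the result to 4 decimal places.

E[A] = 1.975,  E[B] = 0.1
E[AB] = -0.275
Cov(A,B) = E[AB] − E[A]E[B] = -0.275 − (1.975)(0.1) = -0.4725

-0.4725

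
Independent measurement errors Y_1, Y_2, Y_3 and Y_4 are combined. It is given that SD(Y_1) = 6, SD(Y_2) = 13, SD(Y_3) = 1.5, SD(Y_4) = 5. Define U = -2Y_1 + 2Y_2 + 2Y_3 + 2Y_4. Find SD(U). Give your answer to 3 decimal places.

30.480

Var(Y_1) = 36, Var(Y_2) = 169, Var(Y_3) = 2.25, Var(Y_4) = 25
By independence, Var(U) = (-2)²Var(Y_1) + (2)²Var(Y_2) + (2)²Var(Y_3) + (2)²Var(Y_4)
= (-2)²·36 + (2)²·169 + (2)²·2.25 + (2)²·25 = 929
SD(U) = √929 ≈ 30.480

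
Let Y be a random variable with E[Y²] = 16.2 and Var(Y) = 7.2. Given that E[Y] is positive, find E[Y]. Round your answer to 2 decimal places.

(E[Y])² = E[Y²] − Var(Y) = 16.2 − 7.2 = 9
E[Y] = √9 = 3

3.00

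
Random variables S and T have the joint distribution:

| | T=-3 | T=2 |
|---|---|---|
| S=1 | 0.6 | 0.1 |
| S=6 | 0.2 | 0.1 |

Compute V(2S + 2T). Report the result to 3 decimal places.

45.000

E[S] = 2.5,  E[T] = -2,  E[ST] = -4
V(S) = 11.5 − (2.5)² = 5.25;  V(T) = 8 − (-2)² = 4
Cov(S,T) = -4 − (2.5)(-2) = 1
V(2S + 2T) = (2)²·5.25 + (2)²·4 + 2·(2)·(2)·1 = 45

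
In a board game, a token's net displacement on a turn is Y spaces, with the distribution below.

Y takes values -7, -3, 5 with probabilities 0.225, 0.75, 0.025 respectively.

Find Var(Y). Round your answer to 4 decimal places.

4.7100

E[Y] = (-7)(0.225) + (-3)(0.75) + (5)(0.025) = -3.7
E[Y²] = (-7)²(0.225) + (-3)²(0.75) + (5)²(0.025) = 18.4
Var(Y) = E[Y²] − (E[Y])² = 18.4 − (-3.7)² = 4.71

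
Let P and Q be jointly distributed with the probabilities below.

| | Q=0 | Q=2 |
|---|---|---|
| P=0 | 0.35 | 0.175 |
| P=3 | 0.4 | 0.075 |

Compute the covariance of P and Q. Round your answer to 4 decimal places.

-0.2625

E[P] = 1.425,  E[Q] = 0.5
E[PQ] = 0.45
Cov(P,Q) = E[PQ] − E[P]E[Q] = 0.45 − (1.425)(0.5) = -0.2625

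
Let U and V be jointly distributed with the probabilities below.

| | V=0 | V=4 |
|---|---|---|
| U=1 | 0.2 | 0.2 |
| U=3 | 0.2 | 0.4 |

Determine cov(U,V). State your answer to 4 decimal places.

E[U] = 2.2,  E[V] = 2.4
E[UV] = 5.6
cov(U,V) = E[UV] − E[U]E[V] = 5.6 − (2.2)(2.4) = 0.32

0.3200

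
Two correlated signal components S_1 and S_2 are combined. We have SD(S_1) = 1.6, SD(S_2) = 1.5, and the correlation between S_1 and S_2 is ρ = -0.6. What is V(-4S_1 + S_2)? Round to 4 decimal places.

V(S_1) = (1.6)² = 2.56;  V(S_2) = (1.5)² = 2.25
cov(S_1,S_2) = ρ·SD(S_1)·SD(S_2) = -0.6·1.6·1.5 = -1.44
V(-4S_1 + S_2) = (-4)²·V(S_1) + (1)²·V(S_2) + 2·(-4)·(1)·cov(S_1,S_2)
= 16·2.56 + 1·2.25 + -8·-1.44 = 54.73

54.7300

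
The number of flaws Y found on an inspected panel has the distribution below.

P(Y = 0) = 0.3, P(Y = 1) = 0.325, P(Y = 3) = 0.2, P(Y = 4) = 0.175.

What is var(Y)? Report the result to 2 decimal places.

2.28

E[Y] = (0)(0.3) + (1)(0.325) + (3)(0.2) + (4)(0.175) = 1.625
E[Y²] = (0)²(0.3) + (1)²(0.325) + (3)²(0.2) + (4)²(0.175) = 4.925
var(Y) = E[Y²] − (E[Y])² = 4.925 − (1.625)² = 2.284375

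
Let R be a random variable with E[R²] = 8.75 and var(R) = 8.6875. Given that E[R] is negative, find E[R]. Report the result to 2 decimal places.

-0.25

(E[R])² = E[R²] − var(R) = 8.75 − 8.6875 = 0.0625
E[R] = −√0.0625 = -0.25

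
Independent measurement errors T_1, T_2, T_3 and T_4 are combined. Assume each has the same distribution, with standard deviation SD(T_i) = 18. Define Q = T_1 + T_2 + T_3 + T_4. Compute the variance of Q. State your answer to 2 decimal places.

1296.00

Var(T_i) = (18)² = 324
By independence, Var(Q) = (1)²Var(T_1) + (1)²Var(T_2) + (1)²Var(T_3) + (1)²Var(T_4)
= (1)²·324 + (1)²·324 + (1)²·324 + (1)²·324 = 1296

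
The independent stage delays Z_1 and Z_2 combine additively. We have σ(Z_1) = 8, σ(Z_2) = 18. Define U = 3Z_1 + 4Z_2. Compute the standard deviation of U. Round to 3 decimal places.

75.895

Var(Z_1) = 64, Var(Z_2) = 324
By independence, Var(U) = (3)²Var(Z_1) + (4)²Var(Z_2)
= (3)²·64 + (4)²·324 = 5760
σ(U) = √5760 ≈ 75.895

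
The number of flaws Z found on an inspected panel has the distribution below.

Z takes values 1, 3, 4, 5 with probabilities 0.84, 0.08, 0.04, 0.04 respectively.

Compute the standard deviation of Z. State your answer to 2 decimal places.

1.06

E[Z] = (1)(0.84) + (3)(0.08) + (4)(0.04) + (5)(0.04) = 1.44
E[Z²] = (1)²(0.84) + (3)²(0.08) + (4)²(0.04) + (5)²(0.04) = 3.2
var(Z) = E[Z²] − (E[Z])² = 3.2 − (1.44)² = 1.1264
sd(Z) = √1.1264 ≈ 1.06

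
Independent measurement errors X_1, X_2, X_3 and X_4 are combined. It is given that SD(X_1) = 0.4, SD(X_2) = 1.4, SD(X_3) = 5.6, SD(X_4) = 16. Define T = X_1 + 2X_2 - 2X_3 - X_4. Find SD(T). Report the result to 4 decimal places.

19.7342

var(X_1) = 0.16, var(X_2) = 1.96, var(X_3) = 31.36, var(X_4) = 256
By independence, var(T) = (1)²var(X_1) + (2)²var(X_2) + (-2)²var(X_3) + (-1)²var(X_4)
= (1)²·0.16 + (2)²·1.96 + (-2)²·31.36 + (-1)²·256 = 389.44
SD(T) = √389.44 ≈ 19.7342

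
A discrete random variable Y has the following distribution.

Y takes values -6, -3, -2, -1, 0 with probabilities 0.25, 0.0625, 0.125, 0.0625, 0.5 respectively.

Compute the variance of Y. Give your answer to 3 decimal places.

6.125

E[Y] = (-6)(0.25) + (-3)(0.0625) + (-2)(0.125) + (-1)(0.0625) + (0)(0.5) = -2
E[Y²] = (-6)²(0.25) + (-3)²(0.0625) + (-2)²(0.125) + (-1)²(0.0625) + (0)²(0.5) = 10.125
Var(Y) = E[Y²] − (E[Y])² = 10.125 − (-2)² = 6.125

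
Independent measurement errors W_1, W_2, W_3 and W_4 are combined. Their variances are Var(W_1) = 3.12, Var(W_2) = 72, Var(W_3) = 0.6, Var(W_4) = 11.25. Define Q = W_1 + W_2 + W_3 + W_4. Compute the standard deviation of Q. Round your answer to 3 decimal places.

9.326

By independence, Var(Q) = (1)²Var(W_1) + (1)²Var(W_2) + (1)²Var(W_3) + (1)²Var(W_4)
= (1)²·3.12 + (1)²·72 + (1)²·0.6 + (1)²·11.25 = 86.97
sd(Q) = √86.97 ≈ 9.326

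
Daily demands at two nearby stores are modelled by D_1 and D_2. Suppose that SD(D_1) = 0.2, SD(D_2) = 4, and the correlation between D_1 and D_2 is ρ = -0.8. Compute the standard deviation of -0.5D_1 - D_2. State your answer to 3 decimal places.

3.920

V(D_1) = (0.2)² = 0.04;  V(D_2) = (4)² = 16
Cov(D_1,D_2) = ρ·SD(D_1)·SD(D_2) = -0.8·0.2·4 = -0.64
V(-0.5D_1 - D_2) = (-0.5)²·V(D_1) + (-1)²·V(D_2) + 2·(-0.5)·(-1)·Cov(D_1,D_2)
= 0.25·0.04 + 1·16 + 1·-0.64 = 15.37
SD(-0.5D_1 - D_2) = √15.37 ≈ 3.920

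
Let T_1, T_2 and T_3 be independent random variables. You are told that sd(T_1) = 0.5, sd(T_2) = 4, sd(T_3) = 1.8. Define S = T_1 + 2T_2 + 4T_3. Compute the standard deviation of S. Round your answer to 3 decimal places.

10.775

V(T_1) = 0.25, V(T_2) = 16, V(T_3) = 3.24
By independence, V(S) = (1)²V(T_1) + (2)²V(T_2) + (4)²V(T_3)
= (1)²·0.25 + (2)²·16 + (4)²·3.24 = 116.09
sd(S) = √116.09 ≈ 10.775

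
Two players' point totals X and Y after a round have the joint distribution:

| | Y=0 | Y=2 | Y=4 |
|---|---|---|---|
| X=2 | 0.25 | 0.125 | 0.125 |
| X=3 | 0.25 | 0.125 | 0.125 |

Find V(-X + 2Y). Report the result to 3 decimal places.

11.250

E[X] = 2.5,  E[Y] = 1.5,  E[XY] = 3.75
V(X) = 6.5 − (2.5)² = 0.25;  V(Y) = 5 − (1.5)² = 2.75
Cov(X,Y) = 3.75 − (2.5)(1.5) = 0
V(-X + 2Y) = (-1)²·0.25 + (2)²·2.75 + 2·(-1)·(2)·0 = 11.25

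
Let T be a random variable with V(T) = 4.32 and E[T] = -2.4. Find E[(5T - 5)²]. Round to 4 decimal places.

397.0000

E[5T - 5] = 5·-2.4 − 5 = -17
V(5T - 5) = (5)²·4.32 = 108
E[(5T - 5)²] = V((5T - 5)) + (E[(5T - 5)])² = 108 + (-17)² = 397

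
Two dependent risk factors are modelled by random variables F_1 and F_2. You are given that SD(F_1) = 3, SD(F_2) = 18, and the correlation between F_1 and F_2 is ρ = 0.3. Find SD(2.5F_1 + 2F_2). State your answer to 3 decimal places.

Var(F_1) = (3)² = 9;  Var(F_2) = (18)² = 324
cov(F_1,F_2) = ρ·SD(F_1)·SD(F_2) = 0.3·3·18 = 16.2
Var(2.5F_1 + 2F_2) = (2.5)²·Var(F_1) + (2)²·Var(F_2) + 2·(2.5)·(2)·cov(F_1,F_2)
= 6.25·9 + 4·324 + 10·16.2 = 1514.25
SD(2.5F_1 + 2F_2) = √1514.25 ≈ 38.913

38.913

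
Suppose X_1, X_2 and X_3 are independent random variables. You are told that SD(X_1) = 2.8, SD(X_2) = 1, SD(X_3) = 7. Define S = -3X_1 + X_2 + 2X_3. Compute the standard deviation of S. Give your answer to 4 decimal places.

var(X_1) = 7.84, var(X_2) = 1, var(X_3) = 49
By independence, var(S) = (-3)²var(X_1) + (1)²var(X_2) + (2)²var(X_3)
= (-3)²·7.84 + (1)²·1 + (2)²·49 = 267.56
SD(S) = √267.56 ≈ 16.3573

16.3573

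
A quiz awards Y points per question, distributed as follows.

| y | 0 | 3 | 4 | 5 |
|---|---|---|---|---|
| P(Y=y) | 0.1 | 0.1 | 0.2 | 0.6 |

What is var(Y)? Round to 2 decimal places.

2.29

E[Y] = (0)(0.1) + (3)(0.1) + (4)(0.2) + (5)(0.6) = 4.1
E[Y²] = (0)²(0.1) + (3)²(0.1) + (4)²(0.2) + (5)²(0.6) = 19.1
var(Y) = E[Y²] − (E[Y])² = 19.1 − (4.1)² = 2.29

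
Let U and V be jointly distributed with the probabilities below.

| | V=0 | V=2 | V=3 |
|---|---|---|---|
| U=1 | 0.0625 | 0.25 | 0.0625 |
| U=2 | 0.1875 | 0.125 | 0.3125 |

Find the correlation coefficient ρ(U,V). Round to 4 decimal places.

0.0277

E[U] = 1.625,  E[V] = 1.875
E[UV] = 3.0625
cov(U,V) = E[UV] − E[U]E[V] = 3.0625 − (1.625)(1.875) = 0.015625
var(U) = 0.234375,  var(V) = 1.359375
ρ = 0.015625 / √(0.234375·1.359375) ≈ 0.0277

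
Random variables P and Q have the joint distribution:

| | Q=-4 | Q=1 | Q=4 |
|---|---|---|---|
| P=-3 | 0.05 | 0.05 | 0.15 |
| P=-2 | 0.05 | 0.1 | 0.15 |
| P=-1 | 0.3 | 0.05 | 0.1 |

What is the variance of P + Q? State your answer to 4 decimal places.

11.1400

E[P] = -1.8,  E[Q] = 0.2,  E[PQ] = -1.6
Var(P) = 3.9 − (-1.8)² = 0.66;  Var(Q) = 13 − (0.2)² = 12.96
Cov(P,Q) = -1.6 − (-1.8)(0.2) = -1.24
Var(P + Q) = (1)²·0.66 + (1)²·12.96 + 2·(1)·(1)·-1.24 = 11.14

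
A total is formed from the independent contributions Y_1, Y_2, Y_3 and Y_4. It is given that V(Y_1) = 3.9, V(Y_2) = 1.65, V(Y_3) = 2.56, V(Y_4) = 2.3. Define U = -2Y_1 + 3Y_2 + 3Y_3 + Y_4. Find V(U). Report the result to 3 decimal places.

By independence, V(U) = (-2)²V(Y_1) + (3)²V(Y_2) + (3)²V(Y_3) + (1)²V(Y_4)
= (-2)²·3.9 + (3)²·1.65 + (3)²·2.56 + (1)²·2.3 = 55.79

55.790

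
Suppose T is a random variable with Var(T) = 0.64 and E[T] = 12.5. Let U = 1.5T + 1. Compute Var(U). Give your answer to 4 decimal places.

Var(1.5T + 1) = (1.5)²·Var(T) = 2.25·0.64 = 1.44

1.4400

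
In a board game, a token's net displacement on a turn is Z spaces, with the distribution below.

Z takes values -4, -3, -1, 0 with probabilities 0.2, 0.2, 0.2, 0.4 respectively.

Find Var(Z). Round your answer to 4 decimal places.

2.6400

E[Z] = (-4)(0.2) + (-3)(0.2) + (-1)(0.2) + (0)(0.4) = -1.6
E[Z²] = (-4)²(0.2) + (-3)²(0.2) + (-1)²(0.2) + (0)²(0.4) = 5.2
Var(Z) = E[Z²] − (E[Z])² = 5.2 − (-1.6)² = 2.64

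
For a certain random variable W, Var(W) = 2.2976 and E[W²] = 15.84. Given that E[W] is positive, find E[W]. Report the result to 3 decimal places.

(E[W])² = E[W²] − Var(W) = 15.84 − 2.2976 = 13.5424
E[W] = √13.5424 = 3.68

3.680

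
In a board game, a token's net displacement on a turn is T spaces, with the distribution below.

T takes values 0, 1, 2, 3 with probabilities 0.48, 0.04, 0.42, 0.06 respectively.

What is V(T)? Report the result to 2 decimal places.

E[T] = (0)(0.48) + (1)(0.04) + (2)(0.42) + (3)(0.06) = 1.06
E[T²] = (0)²(0.48) + (1)²(0.04) + (2)²(0.42) + (3)²(0.06) = 2.26
V(T) = E[T²] − (E[T])² = 2.26 − (1.06)² = 1.1364

1.14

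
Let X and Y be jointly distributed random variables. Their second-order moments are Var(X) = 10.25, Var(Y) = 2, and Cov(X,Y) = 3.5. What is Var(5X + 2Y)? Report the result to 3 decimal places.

334.250

Var(5X + 2Y) = (5)²·Var(X) + (2)²·Var(Y) + 2·(5)·(2)·Cov(X,Y)
= 25·10.25 + 4·2 + 20·3.5 = 334.25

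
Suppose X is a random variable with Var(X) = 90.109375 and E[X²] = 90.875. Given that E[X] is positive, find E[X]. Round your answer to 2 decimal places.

(E[X])² = E[X²] − Var(X) = 90.875 − 90.109375 = 0.765625
E[X] = √0.765625 = 0.875

0.88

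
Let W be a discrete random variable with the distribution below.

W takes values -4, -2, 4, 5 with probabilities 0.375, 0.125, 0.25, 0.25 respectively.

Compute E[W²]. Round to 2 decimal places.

E[W²] = (-4)²(0.375) + (-2)²(0.125) + (4)²(0.25) + (5)²(0.25) = 16.75

16.75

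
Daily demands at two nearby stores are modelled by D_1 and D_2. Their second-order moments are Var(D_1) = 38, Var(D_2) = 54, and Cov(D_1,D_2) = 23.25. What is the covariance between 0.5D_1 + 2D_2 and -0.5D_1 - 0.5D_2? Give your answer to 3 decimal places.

Cov(0.5D_1 + 2D_2, -0.5D_1 - 0.5D_2) = (0.5)(-0.5)Var(D_1) + (2)(-0.5)Var(D_2) + [(0.5)(-0.5) + (2)(-0.5)]Cov(D_1,D_2)
= -0.25·38 + -1·54 + -1.25·23.25 = -92.5625

-92.563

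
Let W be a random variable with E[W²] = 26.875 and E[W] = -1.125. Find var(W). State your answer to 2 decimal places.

var(W) = 26.875 − (-1.125)² = 25.609375

25.61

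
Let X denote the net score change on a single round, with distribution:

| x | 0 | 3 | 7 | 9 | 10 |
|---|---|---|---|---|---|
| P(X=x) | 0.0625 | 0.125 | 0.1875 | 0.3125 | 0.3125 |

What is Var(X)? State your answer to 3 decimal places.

E[X] = (0)(0.0625) + (3)(0.125) + (7)(0.1875) + (9)(0.3125) + (10)(0.3125) = 7.625
E[X²] = (0)²(0.0625) + (3)²(0.125) + (7)²(0.1875) + (9)²(0.3125) + (10)²(0.3125) = 66.875
Var(X) = E[X²] − (E[X])² = 66.875 − (7.625)² = 8.734375

8.734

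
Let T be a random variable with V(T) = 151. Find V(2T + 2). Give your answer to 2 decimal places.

604.00

V(2T + 2) = (2)²·V(T) = 4·151 = 604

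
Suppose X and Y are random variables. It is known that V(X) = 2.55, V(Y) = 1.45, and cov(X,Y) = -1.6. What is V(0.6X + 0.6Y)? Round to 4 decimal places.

0.2880

V(0.6X + 0.6Y) = (0.6)²·V(X) + (0.6)²·V(Y) + 2·(0.6)·(0.6)·cov(X,Y)
= 0.36·2.55 + 0.36·1.45 + 0.72·-1.6 = 0.288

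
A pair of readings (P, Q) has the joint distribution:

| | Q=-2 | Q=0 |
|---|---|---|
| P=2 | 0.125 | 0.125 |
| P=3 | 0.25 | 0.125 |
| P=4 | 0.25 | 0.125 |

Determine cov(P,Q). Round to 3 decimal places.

-0.094

E[P] = 3.125,  E[Q] = -1.25
E[PQ] = -4
cov(P,Q) = E[PQ] − E[P]E[Q] = -4 − (3.125)(-1.25) = -0.09375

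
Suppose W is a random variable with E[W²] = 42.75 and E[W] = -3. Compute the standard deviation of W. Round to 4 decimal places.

5.8095

V(W) = 42.75 − (-3)² = 33.75
σ(W) = √33.75 ≈ 5.8095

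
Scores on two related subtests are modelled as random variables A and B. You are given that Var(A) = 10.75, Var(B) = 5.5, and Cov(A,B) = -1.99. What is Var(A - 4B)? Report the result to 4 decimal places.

114.6700

Var(A - 4B) = (1)²·Var(A) + (-4)²·Var(B) + 2·(1)·(-4)·Cov(A,B)
= 1·10.75 + 16·5.5 + -8·-1.99 = 114.67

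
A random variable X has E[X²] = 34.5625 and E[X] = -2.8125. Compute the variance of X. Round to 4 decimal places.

26.6523

V(X) = 34.5625 − (-2.8125)² = 26.65234375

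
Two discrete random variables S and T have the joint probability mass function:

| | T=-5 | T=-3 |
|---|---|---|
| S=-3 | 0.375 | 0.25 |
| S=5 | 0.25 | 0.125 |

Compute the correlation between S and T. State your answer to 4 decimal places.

E[S] = 0,  E[T] = -4.25
E[ST] = -0.25
Cov(S,T) = E[ST] − E[S]E[T] = -0.25 − (0)(-4.25) = -0.25
V(S) = 15,  V(T) = 0.9375
ρ = -0.25 / √(15·0.9375) ≈ -0.0667

-0.0667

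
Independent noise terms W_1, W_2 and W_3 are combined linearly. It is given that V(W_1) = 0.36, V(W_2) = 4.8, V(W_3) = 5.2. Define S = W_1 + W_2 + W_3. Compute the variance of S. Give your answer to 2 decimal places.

By independence, V(S) = (1)²V(W_1) + (1)²V(W_2) + (1)²V(W_3)
= (1)²·0.36 + (1)²·4.8 + (1)²·5.2 = 10.36

10.36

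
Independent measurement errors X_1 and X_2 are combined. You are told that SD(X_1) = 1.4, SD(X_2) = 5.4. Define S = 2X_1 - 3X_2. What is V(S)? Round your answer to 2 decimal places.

V(X_1) = 1.96, V(X_2) = 29.16
By independence, V(S) = (2)²V(X_1) + (-3)²V(X_2)
= (2)²·1.96 + (-3)²·29.16 = 270.28

270.28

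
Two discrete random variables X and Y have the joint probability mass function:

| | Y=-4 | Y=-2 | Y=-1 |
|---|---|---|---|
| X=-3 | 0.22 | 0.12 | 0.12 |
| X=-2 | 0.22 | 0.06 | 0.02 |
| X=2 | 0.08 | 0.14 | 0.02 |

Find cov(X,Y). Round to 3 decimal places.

0.200

E[X] = -1.5,  E[Y] = -2.88
E[XY] = 4.52
cov(X,Y) = E[XY] − E[X]E[Y] = 4.52 − (-1.5)(-2.88) = 0.2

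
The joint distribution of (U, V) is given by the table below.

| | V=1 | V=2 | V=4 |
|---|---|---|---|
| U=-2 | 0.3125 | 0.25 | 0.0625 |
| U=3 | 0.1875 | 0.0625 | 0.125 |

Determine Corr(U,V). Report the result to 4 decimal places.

0.2033

E[U] = -0.125,  E[V] = 1.875
E[UV] = 0.3125
Cov(U,V) = E[UV] − E[U]E[V] = 0.3125 − (-0.125)(1.875) = 0.546875
var(U) = 5.859375,  var(V) = 1.234375
ρ = 0.546875 / √(5.859375·1.234375) ≈ 0.2033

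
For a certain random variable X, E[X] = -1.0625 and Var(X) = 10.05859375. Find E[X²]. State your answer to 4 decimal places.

E[X²] = Var(X) + (E[X])² = 10.05859375 + (-1.0625)² = 11.1875

11.1875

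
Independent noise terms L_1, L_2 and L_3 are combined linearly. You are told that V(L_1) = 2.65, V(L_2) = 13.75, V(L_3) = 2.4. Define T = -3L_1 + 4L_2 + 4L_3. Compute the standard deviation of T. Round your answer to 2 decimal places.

By independence, V(T) = (-3)²V(L_1) + (4)²V(L_2) + (4)²V(L_3)
= (-3)²·2.65 + (4)²·13.75 + (4)²·2.4 = 282.25
SD(T) = √282.25 ≈ 16.80

16.80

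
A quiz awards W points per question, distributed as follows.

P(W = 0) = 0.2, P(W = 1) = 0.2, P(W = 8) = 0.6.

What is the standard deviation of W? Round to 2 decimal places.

3.69

E[W] = (0)(0.2) + (1)(0.2) + (8)(0.6) = 5
E[W²] = (0)²(0.2) + (1)²(0.2) + (8)²(0.6) = 38.6
Var(W) = E[W²] − (E[W])² = 38.6 − (5)² = 13.6
SD(W) = √13.6 ≈ 3.69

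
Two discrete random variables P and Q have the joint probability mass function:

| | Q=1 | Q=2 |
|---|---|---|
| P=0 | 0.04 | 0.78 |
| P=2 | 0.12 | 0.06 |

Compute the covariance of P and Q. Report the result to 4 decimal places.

E[P] = 0.36,  E[Q] = 1.84
E[PQ] = 0.48
cov(P,Q) = E[PQ] − E[P]E[Q] = 0.48 − (0.36)(1.84) = -0.1824

-0.1824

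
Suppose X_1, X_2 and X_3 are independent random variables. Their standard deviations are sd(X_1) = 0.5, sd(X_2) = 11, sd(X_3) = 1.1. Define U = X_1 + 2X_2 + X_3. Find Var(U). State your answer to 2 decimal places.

485.46

Var(X_1) = 0.25, Var(X_2) = 121, Var(X_3) = 1.21
By independence, Var(U) = (1)²Var(X_1) + (2)²Var(X_2) + (1)²Var(X_3)
= (1)²·0.25 + (2)²·121 + (1)²·1.21 = 485.46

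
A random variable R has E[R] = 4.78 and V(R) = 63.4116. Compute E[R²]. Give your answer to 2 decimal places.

86.26

E[R²] = V(R) + (E[R])² = 63.4116 + (4.78)² = 86.26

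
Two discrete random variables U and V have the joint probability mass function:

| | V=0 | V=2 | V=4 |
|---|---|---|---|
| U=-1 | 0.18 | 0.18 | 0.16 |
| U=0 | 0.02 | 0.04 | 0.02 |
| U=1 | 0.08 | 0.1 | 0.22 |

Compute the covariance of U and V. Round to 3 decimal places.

0.349

E[U] = -0.12,  E[V] = 2.24
E[UV] = 0.08
Cov(U,V) = E[UV] − E[U]E[V] = 0.08 − (-0.12)(2.24) = 0.3488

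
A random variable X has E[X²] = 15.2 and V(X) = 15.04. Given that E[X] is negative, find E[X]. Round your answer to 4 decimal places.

(E[X])² = E[X²] − V(X) = 15.2 − 15.04 = 0.16
E[X] = −√0.16 = -0.4

-0.4000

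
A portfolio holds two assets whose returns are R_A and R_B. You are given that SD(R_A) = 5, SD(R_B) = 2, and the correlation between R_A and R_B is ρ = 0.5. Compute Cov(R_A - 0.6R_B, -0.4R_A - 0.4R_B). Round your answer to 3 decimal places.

var(R_A) = (5)² = 25;  var(R_B) = (2)² = 4
Cov(R_A,R_B) = ρ·SD(R_A)·SD(R_B) = 0.5·5·2 = 5
Cov(R_A - 0.6R_B, -0.4R_A - 0.4R_B) = (1)(-0.4)var(R_A) + (-0.6)(-0.4)var(R_B) + [(1)(-0.4) + (-0.6)(-0.4)]Cov(R_A,R_B)
= -0.4·25 + 0.24·4 + -0.16·5 = -9.84

-9.840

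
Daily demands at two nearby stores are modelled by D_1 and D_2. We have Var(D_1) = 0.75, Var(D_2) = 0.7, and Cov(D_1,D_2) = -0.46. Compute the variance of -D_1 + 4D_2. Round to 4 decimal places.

15.6300

Var(-D_1 + 4D_2) = (-1)²·Var(D_1) + (4)²·Var(D_2) + 2·(-1)·(4)·Cov(D_1,D_2)
= 1·0.75 + 16·0.7 + -8·-0.46 = 15.63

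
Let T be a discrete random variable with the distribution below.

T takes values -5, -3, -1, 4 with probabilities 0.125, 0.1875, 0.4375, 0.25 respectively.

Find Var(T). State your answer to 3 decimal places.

8.859

E[T] = (-5)(0.125) + (-3)(0.1875) + (-1)(0.4375) + (4)(0.25) = -0.625
E[T²] = (-5)²(0.125) + (-3)²(0.1875) + (-1)²(0.4375) + (4)²(0.25) = 9.25
Var(T) = E[T²] − (E[T])² = 9.25 − (-0.625)² = 8.859375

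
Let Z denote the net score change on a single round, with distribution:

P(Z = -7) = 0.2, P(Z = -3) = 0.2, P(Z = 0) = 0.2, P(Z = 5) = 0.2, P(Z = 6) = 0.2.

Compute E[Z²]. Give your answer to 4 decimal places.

23.8000

E[Z²] = (-7)²(0.2) + (-3)²(0.2) + (0)²(0.2) + (5)²(0.2) + (6)²(0.2) = 23.8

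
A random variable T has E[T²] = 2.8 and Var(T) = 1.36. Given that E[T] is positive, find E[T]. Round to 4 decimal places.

1.2000

(E[T])² = E[T²] − Var(T) = 2.8 − 1.36 = 1.44
E[T] = √1.44 = 1.2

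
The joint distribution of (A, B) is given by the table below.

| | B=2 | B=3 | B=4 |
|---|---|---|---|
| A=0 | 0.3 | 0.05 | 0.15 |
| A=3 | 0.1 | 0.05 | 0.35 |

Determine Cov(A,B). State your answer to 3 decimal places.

E[A] = 1.5,  E[B] = 3.1
E[AB] = 5.25
Cov(A,B) = E[AB] − E[A]E[B] = 5.25 − (1.5)(3.1) = 0.6

0.600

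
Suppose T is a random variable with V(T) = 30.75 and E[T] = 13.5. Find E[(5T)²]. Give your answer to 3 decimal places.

E[5T] = 5·13.5 = 67.5
V(5T) = (5)²·30.75 = 768.75
E[(5T)²] = V((5T)) + (E[(5T)])² = 768.75 + (67.5)² = 5325

5325.000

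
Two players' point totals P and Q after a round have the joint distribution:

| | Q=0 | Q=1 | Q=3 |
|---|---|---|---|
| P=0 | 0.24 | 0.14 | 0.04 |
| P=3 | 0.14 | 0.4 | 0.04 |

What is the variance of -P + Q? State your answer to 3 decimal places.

2.438

E[P] = 1.74,  E[Q] = 0.78,  E[PQ] = 1.56
V(P) = 5.22 − (1.74)² = 2.1924;  V(Q) = 1.26 − (0.78)² = 0.6516
cov(P,Q) = 1.56 − (1.74)(0.78) = 0.2028
V(-P + Q) = (-1)²·2.1924 + (1)²·0.6516 + 2·(-1)·(1)·0.2028 = 2.4384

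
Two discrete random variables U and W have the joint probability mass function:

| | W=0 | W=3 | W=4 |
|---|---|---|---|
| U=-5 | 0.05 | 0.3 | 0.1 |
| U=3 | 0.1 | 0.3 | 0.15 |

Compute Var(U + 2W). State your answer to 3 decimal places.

E[U] = -0.6,  E[W] = 2.8,  E[UW] = -2
Var(U) = 16.2 − (-0.6)² = 15.84;  Var(W) = 9.4 − (2.8)² = 1.56
Cov(U,W) = -2 − (-0.6)(2.8) = -0.32
Var(U + 2W) = (1)²·15.84 + (2)²·1.56 + 2·(1)·(2)·-0.32 = 20.8

20.800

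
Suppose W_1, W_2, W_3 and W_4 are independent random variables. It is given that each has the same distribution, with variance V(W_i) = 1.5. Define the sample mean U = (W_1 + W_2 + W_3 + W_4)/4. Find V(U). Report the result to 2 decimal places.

By independence, V(U) = (0.25)²V(W_1) + (0.25)²V(W_2) + (0.25)²V(W_3) + (0.25)²V(W_4)
= (0.25)²·1.5 + (0.25)²·1.5 + (0.25)²·1.5 + (0.25)²·1.5 = 0.375

0.38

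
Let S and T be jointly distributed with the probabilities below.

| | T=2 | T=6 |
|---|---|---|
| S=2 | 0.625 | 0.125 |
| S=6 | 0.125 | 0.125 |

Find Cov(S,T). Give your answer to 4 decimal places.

1.0000

E[S] = 3,  E[T] = 3
E[ST] = 10
Cov(S,T) = E[ST] − E[S]E[T] = 10 − (3)(3) = 1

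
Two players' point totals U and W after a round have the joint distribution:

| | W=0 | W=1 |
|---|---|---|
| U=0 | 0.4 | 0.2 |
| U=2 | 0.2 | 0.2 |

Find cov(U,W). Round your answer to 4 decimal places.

E[U] = 0.8,  E[W] = 0.4
E[UW] = 0.4
cov(U,W) = E[UW] − E[U]E[W] = 0.4 − (0.8)(0.4) = 0.08

0.0800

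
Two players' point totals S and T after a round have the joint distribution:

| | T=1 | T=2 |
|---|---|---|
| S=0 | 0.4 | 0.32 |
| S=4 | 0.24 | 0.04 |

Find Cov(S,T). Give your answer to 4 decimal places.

-0.2432

E[S] = 1.12,  E[T] = 1.36
E[ST] = 1.28
Cov(S,T) = E[ST] − E[S]E[T] = 1.28 − (1.12)(1.36) = -0.2432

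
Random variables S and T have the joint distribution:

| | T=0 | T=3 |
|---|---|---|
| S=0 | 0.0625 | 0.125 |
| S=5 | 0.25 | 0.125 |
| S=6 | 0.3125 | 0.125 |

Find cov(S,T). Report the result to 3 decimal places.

-0.938

E[S] = 4.5,  E[T] = 1.125
E[ST] = 4.125
cov(S,T) = E[ST] − E[S]E[T] = 4.125 − (4.5)(1.125) = -0.9375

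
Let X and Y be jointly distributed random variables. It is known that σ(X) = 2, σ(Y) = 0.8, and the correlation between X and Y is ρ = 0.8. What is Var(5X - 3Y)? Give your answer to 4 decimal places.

Var(X) = (2)² = 4;  Var(Y) = (0.8)² = 0.64
Cov(X,Y) = ρ·σ(X)·σ(Y) = 0.8·2·0.8 = 1.28
Var(5X - 3Y) = (5)²·Var(X) + (-3)²·Var(Y) + 2·(5)·(-3)·Cov(X,Y)
= 25·4 + 9·0.64 + -30·1.28 = 67.36

67.3600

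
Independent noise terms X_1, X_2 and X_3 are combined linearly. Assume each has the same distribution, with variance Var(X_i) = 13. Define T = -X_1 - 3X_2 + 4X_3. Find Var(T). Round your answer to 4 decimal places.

338.0000

By independence, Var(T) = (-1)²Var(X_1) + (-3)²Var(X_2) + (4)²Var(X_3)
= (-1)²·13 + (-3)²·13 + (4)²·13 = 338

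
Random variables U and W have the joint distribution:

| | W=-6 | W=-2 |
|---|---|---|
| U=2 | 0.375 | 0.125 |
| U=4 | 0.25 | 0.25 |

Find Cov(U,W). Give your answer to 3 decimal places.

E[U] = 3,  E[W] = -4.5
E[UW] = -13
Cov(U,W) = E[UW] − E[U]E[W] = -13 − (3)(-4.5) = 0.5

0.500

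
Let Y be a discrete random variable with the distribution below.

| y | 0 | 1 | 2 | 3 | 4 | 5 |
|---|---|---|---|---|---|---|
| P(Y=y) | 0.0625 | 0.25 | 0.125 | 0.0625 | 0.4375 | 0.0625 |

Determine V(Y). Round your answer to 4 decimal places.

2.3125

E[Y] = (0)(0.0625) + (1)(0.25) + (2)(0.125) + (3)(0.0625) + (4)(0.4375) + (5)(0.0625) = 2.75
E[Y²] = (0)²(0.0625) + (1)²(0.25) + (2)²(0.125) + (3)²(0.0625) + (4)²(0.4375) + (5)²(0.0625) = 9.875
V(Y) = E[Y²] − (E[Y])² = 9.875 − (2.75)² = 2.3125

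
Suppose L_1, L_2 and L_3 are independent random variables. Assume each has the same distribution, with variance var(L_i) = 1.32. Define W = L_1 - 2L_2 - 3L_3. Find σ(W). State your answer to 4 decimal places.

4.2988

By independence, var(W) = (1)²var(L_1) + (-2)²var(L_2) + (-3)²var(L_3)
= (1)²·1.32 + (-2)²·1.32 + (-3)²·1.32 = 18.48
σ(W) = √18.48 ≈ 4.2988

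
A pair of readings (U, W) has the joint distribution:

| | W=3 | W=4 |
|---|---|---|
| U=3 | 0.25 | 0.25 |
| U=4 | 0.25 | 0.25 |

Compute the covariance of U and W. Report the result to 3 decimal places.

0.000

E[U] = 3.5,  E[W] = 3.5
E[UW] = 12.25
Cov(U,W) = E[UW] − E[U]E[W] = 12.25 − (3.5)(3.5) = 0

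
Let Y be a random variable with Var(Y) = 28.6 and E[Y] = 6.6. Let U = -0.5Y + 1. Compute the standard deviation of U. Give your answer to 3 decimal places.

2.674

Var(-0.5Y + 1) = (-0.5)²·28.6 = 7.15
SD(U) = √7.15 ≈ 2.674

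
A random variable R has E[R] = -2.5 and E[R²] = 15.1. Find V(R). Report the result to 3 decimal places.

8.850

V(R) = 15.1 − (-2.5)² = 8.85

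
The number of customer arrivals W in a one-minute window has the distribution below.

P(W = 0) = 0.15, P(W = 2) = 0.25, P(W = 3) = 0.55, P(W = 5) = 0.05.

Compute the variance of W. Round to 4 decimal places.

1.4400

E[W] = (0)(0.15) + (2)(0.25) + (3)(0.55) + (5)(0.05) = 2.4
E[W²] = (0)²(0.15) + (2)²(0.25) + (3)²(0.55) + (5)²(0.05) = 7.2
Var(W) = E[W²] − (E[W])² = 7.2 − (2.4)² = 1.44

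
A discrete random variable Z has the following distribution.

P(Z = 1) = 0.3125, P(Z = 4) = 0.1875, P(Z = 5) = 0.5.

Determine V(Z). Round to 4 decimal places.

3.1211

E[Z] = (1)(0.3125) + (4)(0.1875) + (5)(0.5) = 3.5625
E[Z²] = (1)²(0.3125) + (4)²(0.1875) + (5)²(0.5) = 15.8125
V(Z) = E[Z²] − (E[Z])² = 15.8125 − (3.5625)² = 3.12109375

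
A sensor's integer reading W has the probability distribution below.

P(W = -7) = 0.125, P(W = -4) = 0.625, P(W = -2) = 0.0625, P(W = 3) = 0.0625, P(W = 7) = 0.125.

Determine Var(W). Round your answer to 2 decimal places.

E[W] = (-7)(0.125) + (-4)(0.625) + (-2)(0.0625) + (3)(0.0625) + (7)(0.125) = -2.4375
E[W²] = (-7)²(0.125) + (-4)²(0.625) + (-2)²(0.0625) + (3)²(0.0625) + (7)²(0.125) = 23.0625
Var(W) = E[W²] − (E[W])² = 23.0625 − (-2.4375)² = 17.12109375

17.12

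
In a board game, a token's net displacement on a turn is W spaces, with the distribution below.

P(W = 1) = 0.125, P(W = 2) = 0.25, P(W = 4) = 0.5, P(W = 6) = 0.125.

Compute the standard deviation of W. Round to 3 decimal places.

E[W] = (1)(0.125) + (2)(0.25) + (4)(0.5) + (6)(0.125) = 3.375
E[W²] = (1)²(0.125) + (2)²(0.25) + (4)²(0.5) + (6)²(0.125) = 13.625
Var(W) = E[W²] − (E[W])² = 13.625 − (3.375)² = 2.234375
SD(W) = √2.234375 ≈ 1.495

1.495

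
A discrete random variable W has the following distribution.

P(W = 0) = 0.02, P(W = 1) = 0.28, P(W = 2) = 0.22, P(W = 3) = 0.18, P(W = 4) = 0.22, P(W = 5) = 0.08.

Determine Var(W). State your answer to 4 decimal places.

E[W] = (0)(0.02) + (1)(0.28) + (2)(0.22) + (3)(0.18) + (4)(0.22) + (5)(0.08) = 2.54
E[W²] = (0)²(0.02) + (1)²(0.28) + (2)²(0.22) + (3)²(0.18) + (4)²(0.22) + (5)²(0.08) = 8.3
Var(W) = E[W²] − (E[W])² = 8.3 − (2.54)² = 1.8484

1.8484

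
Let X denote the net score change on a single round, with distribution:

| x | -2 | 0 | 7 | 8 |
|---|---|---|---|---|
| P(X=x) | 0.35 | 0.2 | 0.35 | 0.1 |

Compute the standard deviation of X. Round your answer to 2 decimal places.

4.30

E[X] = (-2)(0.35) + (0)(0.2) + (7)(0.35) + (8)(0.1) = 2.55
E[X²] = (-2)²(0.35) + (0)²(0.2) + (7)²(0.35) + (8)²(0.1) = 24.95
Var(X) = E[X²] − (E[X])² = 24.95 − (2.55)² = 18.4475
SD(X) = √18.4475 ≈ 4.30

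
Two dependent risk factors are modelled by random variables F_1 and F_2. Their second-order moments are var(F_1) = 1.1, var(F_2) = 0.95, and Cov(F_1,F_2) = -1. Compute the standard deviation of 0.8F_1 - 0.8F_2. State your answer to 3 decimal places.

var(0.8F_1 - 0.8F_2) = (0.8)²·var(F_1) + (-0.8)²·var(F_2) + 2·(0.8)·(-0.8)·Cov(F_1,F_2)
= 0.64·1.1 + 0.64·0.95 + -1.28·-1 = 2.592
SD(0.8F_1 - 0.8F_2) = √2.592 ≈ 1.610

1.610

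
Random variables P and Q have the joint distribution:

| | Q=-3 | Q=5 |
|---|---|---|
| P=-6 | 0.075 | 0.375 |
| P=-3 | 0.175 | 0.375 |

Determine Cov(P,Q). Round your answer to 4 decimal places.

-0.9000

E[P] = -4.35,  E[Q] = 3
E[PQ] = -13.95
Cov(P,Q) = E[PQ] − E[P]E[Q] = -13.95 − (-4.35)(3) = -0.9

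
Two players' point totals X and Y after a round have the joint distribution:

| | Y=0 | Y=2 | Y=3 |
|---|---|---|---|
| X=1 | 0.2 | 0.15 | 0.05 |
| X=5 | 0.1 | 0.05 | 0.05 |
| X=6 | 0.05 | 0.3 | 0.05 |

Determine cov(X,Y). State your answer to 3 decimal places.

E[X] = 3.8,  E[Y] = 1.45
E[XY] = 6.2
cov(X,Y) = E[XY] − E[X]E[Y] = 6.2 − (3.8)(1.45) = 0.69

0.690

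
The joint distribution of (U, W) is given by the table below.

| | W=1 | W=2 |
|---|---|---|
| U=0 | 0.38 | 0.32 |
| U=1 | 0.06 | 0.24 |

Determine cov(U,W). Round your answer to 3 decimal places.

E[U] = 0.3,  E[W] = 1.56
E[UW] = 0.54
cov(U,W) = E[UW] − E[U]E[W] = 0.54 − (0.3)(1.56) = 0.072

0.072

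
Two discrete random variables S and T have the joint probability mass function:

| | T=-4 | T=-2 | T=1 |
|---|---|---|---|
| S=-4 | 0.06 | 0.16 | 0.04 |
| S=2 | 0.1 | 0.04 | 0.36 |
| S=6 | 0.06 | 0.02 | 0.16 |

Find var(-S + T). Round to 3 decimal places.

12.854

E[S] = 1.4,  E[T] = -0.76,  E[ST] = 1.12
var(S) = 14.8 − (1.4)² = 12.84;  var(T) = 4.96 − (-0.76)² = 4.3824
Cov(S,T) = 1.12 − (1.4)(-0.76) = 2.184
var(-S + T) = (-1)²·12.84 + (1)²·4.3824 + 2·(-1)·(1)·2.184 = 12.8544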